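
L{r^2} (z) 2/z^3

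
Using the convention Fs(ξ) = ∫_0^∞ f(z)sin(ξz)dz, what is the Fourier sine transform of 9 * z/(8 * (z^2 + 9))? 9 * pi * exp(-3 * ξ)/16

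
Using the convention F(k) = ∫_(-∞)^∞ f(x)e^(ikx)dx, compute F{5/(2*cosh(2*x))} 5*pi/(4*cosh(pi*k/4))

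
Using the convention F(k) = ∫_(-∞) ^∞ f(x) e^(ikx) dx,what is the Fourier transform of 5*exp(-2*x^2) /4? 5*sqrt(2)*sqrt(pi)*exp(-k^2/8) /8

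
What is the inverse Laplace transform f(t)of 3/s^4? t^3/2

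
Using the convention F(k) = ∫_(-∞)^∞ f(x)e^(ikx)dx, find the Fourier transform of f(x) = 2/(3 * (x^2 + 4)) pi * exp(-2 * Abs(k))/3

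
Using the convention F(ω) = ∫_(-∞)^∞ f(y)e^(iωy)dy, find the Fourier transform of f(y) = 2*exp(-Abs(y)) 4/(ω^2 + 1)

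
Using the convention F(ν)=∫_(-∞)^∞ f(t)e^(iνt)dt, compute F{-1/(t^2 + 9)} -pi*exp(-3*Abs(ν))/3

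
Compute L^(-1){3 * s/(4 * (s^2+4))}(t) 3 * cos(2 * t)/4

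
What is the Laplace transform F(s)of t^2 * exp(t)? 2/(s - 1)^3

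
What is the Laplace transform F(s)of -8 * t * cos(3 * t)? 8 * (9 - s^2)/(s^2 + 9)^2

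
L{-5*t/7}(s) -5/(7*s^2)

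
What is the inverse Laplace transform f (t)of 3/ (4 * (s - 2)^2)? 3 * t * exp (2 * t)/4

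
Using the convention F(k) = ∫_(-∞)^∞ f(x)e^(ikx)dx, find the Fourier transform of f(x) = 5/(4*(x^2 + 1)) 5*pi*exp(-Abs(k))/4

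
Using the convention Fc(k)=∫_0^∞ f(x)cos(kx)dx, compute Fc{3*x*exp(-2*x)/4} 3*(4 - k^2)/(4*(k^2+4)^2)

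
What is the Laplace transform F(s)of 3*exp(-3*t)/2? 3/(2*(s + 3))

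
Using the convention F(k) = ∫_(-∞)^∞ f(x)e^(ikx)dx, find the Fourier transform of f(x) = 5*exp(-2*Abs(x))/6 10/(3*(k^2 + 4))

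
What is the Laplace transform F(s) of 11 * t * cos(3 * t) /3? 11 * (s^2 - 9) /(3 * (s^2 + 9) ^2) 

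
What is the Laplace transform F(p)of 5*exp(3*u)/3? 5/(3*(p - 3))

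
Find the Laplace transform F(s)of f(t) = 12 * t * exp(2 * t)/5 12/(5 * (s - 2)^2)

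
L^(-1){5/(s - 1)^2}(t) 5*t*exp(t)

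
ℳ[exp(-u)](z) gamma(z) 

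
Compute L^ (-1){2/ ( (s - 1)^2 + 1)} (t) 2 * exp (t) * sin (t)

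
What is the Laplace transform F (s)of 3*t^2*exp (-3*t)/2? 3/ (s + 3)^3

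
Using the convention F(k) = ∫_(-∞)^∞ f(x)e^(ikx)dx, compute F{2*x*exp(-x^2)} I*sqrt(pi)*k*exp(-k^2/4)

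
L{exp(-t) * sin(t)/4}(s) 1/(4 * ((s + 1)^2 + 1))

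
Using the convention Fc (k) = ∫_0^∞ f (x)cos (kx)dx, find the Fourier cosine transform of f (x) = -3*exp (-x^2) -3*sqrt (pi)*exp (-k^2/4)/2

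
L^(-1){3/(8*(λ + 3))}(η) 3*exp(-3*η)/8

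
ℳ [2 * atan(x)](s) -pi * sec(pi * s/2)/s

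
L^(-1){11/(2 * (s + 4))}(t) 11 * exp(-4 * t)/2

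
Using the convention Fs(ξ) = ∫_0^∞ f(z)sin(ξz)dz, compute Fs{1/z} pi/2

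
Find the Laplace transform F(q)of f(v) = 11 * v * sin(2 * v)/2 22 * q/(q^2 + 4)^2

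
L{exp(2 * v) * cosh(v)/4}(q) (q - 2)/(4 * ((q - 2)^2 - 1))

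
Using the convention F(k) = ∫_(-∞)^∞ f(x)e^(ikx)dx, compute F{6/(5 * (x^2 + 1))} 6 * pi * exp(-Abs(k))/5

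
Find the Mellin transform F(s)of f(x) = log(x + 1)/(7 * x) -pi * csc(pi * s)/(7 * s - 7)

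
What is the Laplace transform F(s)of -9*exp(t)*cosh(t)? 9*(1 - s)/(s*(s - 2))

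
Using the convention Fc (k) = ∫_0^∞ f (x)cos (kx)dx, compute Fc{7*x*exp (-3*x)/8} 7*(9 - k^2)/ (8*(k^2+9)^2)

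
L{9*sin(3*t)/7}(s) 27/(7*(s^2+9))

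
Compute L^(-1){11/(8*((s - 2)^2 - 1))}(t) 11*exp(2*t)*sinh(t)/8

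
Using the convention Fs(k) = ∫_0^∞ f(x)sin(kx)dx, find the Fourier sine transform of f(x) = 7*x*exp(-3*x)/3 14*k/(k^2 + 9)^2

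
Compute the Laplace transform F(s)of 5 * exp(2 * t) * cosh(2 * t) 5 * (s - 2)/(s * (s - 4))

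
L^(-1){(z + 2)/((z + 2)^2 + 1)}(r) exp(-2 * r) * cos(r)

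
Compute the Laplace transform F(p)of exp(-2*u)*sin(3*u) 3/((p + 2)^2 + 9)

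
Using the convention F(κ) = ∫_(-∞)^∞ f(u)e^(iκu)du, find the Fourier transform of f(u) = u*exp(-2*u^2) sqrt(2)*I*sqrt(pi)*κ*exp(-κ^2/8)/8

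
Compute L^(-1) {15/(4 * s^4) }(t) 5 * t^3/8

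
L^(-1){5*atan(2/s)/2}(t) 5*sin(2*t)/(2*t)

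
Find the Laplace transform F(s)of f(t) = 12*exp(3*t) 12/(s - 3)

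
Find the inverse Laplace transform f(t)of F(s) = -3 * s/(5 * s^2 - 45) -3 * cosh(3 * t)/5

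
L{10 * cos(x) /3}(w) 10 * w/(3 * (w^2 + 1) ) 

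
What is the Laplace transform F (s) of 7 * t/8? 7/ (8 * s^2) 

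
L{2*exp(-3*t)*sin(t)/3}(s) 2/(3*((s + 3)^2 + 1))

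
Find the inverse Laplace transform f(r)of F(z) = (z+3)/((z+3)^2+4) exp(-3*r)*cos(2*r)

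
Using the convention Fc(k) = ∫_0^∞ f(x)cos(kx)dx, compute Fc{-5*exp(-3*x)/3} -5/(k^2 + 9)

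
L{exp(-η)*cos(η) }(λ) (λ+1) /((λ+1) ^2+1) 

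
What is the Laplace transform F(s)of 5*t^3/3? 10/s^4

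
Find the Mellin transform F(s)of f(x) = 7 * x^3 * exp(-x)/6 7 * gamma(s + 3)/6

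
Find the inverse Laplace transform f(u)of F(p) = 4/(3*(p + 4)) 4*exp(-4*u)/3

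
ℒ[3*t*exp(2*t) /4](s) 3/(4*(s - 2) ^2) 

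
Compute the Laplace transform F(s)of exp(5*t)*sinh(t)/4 1/(4*((s - 5)^2 - 1))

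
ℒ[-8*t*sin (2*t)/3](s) -32*s/ (3*(s^2 + 4)^2)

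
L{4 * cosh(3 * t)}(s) 4 * s/(s^2 - 9)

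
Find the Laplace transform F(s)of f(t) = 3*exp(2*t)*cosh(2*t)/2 3*(s - 2)/(2*s*(s - 4))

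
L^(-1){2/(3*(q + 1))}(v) 2*exp(-v)/3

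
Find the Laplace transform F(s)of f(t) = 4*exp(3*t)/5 4/(5*(s - 3))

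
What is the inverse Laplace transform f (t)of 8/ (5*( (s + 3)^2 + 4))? 4*exp (-3*t)*sin (2*t)/5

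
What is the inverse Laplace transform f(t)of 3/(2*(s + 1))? 3*exp(-t)/2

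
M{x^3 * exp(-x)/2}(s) gamma(s + 3)/2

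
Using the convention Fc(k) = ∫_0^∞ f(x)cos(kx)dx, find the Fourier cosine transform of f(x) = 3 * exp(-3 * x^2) sqrt(3) * sqrt(pi) * exp(-k^2/12)/2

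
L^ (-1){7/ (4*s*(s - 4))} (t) 7*exp (2*t)*sinh (2*t)/8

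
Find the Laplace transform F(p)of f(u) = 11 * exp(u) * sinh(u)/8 11/(8 * p * (p - 2))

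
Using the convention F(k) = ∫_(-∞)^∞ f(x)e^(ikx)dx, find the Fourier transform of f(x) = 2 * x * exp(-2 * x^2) sqrt(2) * I * sqrt(pi) * k * exp(-k^2/8)/4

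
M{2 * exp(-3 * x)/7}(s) 2 * gamma(s)/(7 * 3^s)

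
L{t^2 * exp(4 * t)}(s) 2/(s - 4)^3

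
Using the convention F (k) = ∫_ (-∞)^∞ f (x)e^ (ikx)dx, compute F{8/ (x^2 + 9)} 8 * pi * exp (-3 * Abs (k))/3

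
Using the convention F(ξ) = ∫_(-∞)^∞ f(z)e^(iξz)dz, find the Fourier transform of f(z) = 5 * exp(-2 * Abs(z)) 20/(ξ^2 + 4)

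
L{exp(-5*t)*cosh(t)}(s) (s + 5)/((s + 5)^2 - 1)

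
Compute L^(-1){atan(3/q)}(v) sin(3 * v)/v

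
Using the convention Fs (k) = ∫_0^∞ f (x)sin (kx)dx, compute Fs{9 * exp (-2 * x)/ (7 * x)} 9 * atan (k/2)/7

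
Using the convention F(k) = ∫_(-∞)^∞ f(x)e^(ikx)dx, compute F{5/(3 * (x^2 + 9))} 5 * pi * exp(-3 * Abs(k))/9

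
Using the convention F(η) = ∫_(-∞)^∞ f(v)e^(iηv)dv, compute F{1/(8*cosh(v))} pi/(8*cosh(pi*η/2))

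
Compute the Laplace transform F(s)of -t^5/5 -24/s^6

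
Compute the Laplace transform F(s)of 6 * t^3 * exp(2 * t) 36/(s - 2)^4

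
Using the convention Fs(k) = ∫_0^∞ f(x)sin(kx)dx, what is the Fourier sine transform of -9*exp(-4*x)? -9*k/(k^2 + 16)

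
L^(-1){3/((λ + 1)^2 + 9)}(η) exp(-η)*sin(3*η)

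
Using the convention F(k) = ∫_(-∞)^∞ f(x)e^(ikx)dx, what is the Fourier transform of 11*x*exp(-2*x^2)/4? 11*sqrt(2)*I*sqrt(pi)*k*exp(-k^2/8)/32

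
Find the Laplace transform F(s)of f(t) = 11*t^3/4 33/(2*s^4)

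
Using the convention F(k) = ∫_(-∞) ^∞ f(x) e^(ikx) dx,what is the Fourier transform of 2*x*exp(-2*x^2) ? sqrt(2)*I*sqrt(pi)*k*exp(-k^2/8) /4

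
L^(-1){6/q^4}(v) v^3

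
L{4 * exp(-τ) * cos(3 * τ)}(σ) 4 * (σ + 1)/((σ + 1)^2 + 9)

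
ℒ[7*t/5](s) 7/(5*s^2)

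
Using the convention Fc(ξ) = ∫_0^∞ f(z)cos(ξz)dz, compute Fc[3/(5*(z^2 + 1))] 3*pi*exp(-ξ)/10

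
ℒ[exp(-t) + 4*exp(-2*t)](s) 1/(s + 1) + 4/(s + 2)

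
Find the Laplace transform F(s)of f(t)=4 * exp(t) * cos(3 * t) 4 * (s - 1)/((s - 1)^2 + 9)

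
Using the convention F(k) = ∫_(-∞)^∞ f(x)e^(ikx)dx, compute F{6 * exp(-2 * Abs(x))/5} 24/(5 * (k^2 + 4))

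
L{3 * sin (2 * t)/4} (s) 3/ (2 * (s^2 + 4))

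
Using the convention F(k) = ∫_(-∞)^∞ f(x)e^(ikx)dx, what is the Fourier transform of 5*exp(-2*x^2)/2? 5*sqrt(2)*sqrt(pi)*exp(-k^2/8)/4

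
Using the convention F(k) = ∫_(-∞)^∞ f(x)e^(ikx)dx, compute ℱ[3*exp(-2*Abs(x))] 12/(k^2+4)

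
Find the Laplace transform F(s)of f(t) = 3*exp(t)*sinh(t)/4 3/(4*s*(s - 2))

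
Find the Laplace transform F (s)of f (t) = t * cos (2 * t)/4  (s^2 - 4)/ (4 * (s^2 + 4)^2)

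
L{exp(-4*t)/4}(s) 1/(4*(s + 4))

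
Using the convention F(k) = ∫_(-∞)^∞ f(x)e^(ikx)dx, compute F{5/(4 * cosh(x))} 5 * pi/(4 * cosh(pi * k/2))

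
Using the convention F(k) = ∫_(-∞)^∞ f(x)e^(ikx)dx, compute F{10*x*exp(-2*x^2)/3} 5*sqrt(2)*I*sqrt(pi)*k*exp(-k^2/8)/12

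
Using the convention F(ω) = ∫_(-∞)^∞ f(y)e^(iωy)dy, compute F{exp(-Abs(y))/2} 1/(ω^2 + 1)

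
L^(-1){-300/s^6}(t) -5*t^5/2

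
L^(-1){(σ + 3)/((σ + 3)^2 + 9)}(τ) exp(-3 * τ) * cos(3 * τ)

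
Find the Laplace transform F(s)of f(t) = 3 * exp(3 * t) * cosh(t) 3 * (s - 3)/((s - 3)^2 - 1)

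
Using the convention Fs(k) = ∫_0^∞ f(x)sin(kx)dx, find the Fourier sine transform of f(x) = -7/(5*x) -7*pi/10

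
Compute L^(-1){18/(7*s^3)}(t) 9*t^2/7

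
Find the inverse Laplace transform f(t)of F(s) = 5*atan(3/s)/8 5*sin(3*t)/(8*t)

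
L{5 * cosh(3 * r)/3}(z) 5 * z/(3 * (z^2 - 9))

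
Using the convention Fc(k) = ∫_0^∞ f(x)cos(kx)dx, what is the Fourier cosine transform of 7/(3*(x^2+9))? 7*pi*exp(-3*k)/18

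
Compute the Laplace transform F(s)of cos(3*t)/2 s/(2*(s^2 + 9))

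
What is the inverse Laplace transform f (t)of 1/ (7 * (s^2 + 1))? sin (t)/7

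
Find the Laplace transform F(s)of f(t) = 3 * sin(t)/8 3/(8 * (s^2 + 1))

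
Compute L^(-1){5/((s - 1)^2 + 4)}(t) 5 * exp(t) * sin(2 * t)/2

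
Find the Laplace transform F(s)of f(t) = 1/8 1/(8*s)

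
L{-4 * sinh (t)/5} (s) -4/ (5 * s^2 - 5)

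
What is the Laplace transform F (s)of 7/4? 7/ (4 * s)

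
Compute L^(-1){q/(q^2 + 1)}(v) cos(v)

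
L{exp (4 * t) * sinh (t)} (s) 1/ ( (s - 4)^2 - 1)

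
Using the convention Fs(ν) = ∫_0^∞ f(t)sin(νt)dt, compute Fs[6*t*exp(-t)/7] 12*ν/(7*(ν^2 + 1)^2)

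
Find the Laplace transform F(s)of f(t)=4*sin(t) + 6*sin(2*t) 12/(s^2 + 4) + 4/(s^2 + 1)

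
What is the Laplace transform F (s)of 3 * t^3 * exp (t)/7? 18/ (7 * (s - 1)^4)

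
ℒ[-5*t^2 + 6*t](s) 6/s^2-10/s^3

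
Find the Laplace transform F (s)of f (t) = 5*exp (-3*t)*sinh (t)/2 5/ (2*( (s + 3)^2 - 1))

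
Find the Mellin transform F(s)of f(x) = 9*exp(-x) 9*gamma(s)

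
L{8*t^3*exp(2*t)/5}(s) 48/(5*(s - 2)^4)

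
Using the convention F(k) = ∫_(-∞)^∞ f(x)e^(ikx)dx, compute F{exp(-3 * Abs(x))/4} 3/(2 * (k^2 + 9))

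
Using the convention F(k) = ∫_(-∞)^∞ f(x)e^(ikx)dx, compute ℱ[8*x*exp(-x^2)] 4*I*sqrt(pi)*k*exp(-k^2/4)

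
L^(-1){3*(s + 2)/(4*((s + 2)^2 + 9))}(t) 3*exp(-2*t)*cos(3*t)/4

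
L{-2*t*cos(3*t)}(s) 2*(9 - s^2)/(s^2 + 9)^2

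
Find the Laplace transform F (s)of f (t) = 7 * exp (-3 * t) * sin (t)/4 7/ (4 * ( (s + 3)^2 + 1))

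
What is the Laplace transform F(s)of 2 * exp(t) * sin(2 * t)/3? 4/(3 * ((s - 1)^2 + 4))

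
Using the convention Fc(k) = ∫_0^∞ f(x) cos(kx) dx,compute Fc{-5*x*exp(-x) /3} 5*(k^2 - 1) /(3*(k^2 + 1) ^2) 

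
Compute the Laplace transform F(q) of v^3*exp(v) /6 (q - 1) ^(-4) 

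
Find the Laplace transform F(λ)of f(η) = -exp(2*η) -1/(λ - 2)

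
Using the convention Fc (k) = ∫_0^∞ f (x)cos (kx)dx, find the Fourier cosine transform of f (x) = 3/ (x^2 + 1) 3*pi*exp (-k)/2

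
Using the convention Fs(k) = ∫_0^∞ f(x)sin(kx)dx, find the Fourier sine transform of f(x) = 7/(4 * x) 7 * pi/8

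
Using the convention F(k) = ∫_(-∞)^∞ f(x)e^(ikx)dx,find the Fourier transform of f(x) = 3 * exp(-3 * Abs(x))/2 9/(k^2 + 9)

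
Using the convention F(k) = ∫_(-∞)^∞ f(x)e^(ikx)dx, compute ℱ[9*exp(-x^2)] 9*sqrt(pi)*exp(-k^2/4)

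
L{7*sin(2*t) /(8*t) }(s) 7*atan(2/s) /8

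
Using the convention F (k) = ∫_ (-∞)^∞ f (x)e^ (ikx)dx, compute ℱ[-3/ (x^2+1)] -3*pi*exp (-Abs (k))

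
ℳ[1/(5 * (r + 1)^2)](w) (-pi * w + pi)/(5 * sin(pi * w))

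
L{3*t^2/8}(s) 3/(4*s^3)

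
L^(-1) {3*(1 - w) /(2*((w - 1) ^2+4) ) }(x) -3*exp(x)*cos(2*x) /2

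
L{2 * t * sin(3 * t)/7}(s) 12 * s/(7 * (s^2 + 9)^2)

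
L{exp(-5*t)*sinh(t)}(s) 1/((s + 5)^2 - 1)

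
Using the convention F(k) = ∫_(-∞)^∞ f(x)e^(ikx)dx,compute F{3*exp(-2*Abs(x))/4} 3/(k^2+4)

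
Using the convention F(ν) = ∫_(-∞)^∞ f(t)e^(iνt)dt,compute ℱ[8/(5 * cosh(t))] 8 * pi/(5 * cosh(pi * ν/2))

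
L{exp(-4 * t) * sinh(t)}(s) 1/((s + 4)^2 - 1)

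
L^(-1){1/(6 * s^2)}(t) t/6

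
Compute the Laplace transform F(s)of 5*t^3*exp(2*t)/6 5/(s - 2)^4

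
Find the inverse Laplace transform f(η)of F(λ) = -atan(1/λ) -sin(η)/η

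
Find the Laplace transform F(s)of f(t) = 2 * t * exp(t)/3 2/(3 * (s - 1)^2)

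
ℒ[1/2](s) 1/(2*s)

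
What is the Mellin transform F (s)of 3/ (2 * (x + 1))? 3 * pi * csc (pi * s)/2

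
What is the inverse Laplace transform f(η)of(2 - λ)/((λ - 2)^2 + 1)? -exp(2 * η) * cos(η)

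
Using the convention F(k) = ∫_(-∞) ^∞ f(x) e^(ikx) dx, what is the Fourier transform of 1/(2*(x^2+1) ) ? pi*exp(-Abs(k) ) /2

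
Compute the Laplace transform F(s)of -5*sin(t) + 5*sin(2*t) 10/(s^2 + 4) - 5/(s^2 + 1)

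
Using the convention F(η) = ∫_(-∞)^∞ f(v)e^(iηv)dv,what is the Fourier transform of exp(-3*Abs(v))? 6/(η^2 + 9)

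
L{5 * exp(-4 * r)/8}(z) 5/(8 * (z + 4))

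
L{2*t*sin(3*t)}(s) 12*s/(s^2+9)^2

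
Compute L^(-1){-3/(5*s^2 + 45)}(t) -sin(3*t)/5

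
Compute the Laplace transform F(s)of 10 10/s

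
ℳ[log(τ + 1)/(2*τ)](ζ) -pi*csc(pi*ζ)/(2*ζ - 2)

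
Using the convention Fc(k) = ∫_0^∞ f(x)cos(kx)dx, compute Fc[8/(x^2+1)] 4*pi*exp(-k)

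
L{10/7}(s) 10/(7*s)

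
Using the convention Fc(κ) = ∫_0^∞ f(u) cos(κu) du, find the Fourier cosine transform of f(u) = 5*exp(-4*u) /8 5/(2*(κ^2 + 16) ) 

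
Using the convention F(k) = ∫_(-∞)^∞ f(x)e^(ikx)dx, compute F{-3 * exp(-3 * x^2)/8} -sqrt(3) * sqrt(pi) * exp(-k^2/12)/8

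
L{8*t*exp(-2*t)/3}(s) 8/(3*(s + 2)^2)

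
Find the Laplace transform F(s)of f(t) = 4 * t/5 4/(5 * s^2)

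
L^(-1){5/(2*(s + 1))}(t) 5*exp(-t)/2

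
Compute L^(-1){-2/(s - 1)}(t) -2 * exp(t)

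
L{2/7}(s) 2/(7 * s)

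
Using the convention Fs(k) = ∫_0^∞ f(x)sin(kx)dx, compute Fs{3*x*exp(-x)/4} 3*k/(2*(k^2 + 1)^2)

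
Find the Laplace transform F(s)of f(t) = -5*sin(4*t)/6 -10/(3*s^2+48)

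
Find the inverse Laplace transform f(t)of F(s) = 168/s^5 7 * t^4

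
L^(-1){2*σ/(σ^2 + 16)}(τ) 2*cos(4*τ)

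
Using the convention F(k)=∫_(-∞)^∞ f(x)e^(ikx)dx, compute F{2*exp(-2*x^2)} sqrt(2)*sqrt(pi)*exp(-k^2/8)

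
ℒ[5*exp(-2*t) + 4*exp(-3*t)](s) 5/(s + 2) + 4/(s + 3)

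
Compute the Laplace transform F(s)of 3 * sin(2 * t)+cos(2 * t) 6/(s^2+4)+s/(s^2+4)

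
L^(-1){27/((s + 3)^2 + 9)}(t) 9*exp(-3*t)*sin(3*t)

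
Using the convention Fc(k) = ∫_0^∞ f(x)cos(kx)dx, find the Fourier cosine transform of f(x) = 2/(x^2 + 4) pi * exp(-2 * k)/2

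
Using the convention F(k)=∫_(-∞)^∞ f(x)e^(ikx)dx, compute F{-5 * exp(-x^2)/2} -5 * sqrt(pi) * exp(-k^2/4)/2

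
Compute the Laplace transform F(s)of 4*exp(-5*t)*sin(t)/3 4/(3*((s + 5)^2 + 1))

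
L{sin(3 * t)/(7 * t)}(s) atan(3/s)/7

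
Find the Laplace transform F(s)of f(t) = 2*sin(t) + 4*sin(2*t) 8/(s^2 + 4) + 2/(s^2 + 1)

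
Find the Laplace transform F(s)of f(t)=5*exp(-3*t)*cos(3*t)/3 5*(s + 3)/(3*((s + 3)^2 + 9))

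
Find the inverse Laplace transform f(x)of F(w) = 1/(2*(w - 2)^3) x^2*exp(2*x)/4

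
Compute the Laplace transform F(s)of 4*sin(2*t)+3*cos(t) 3*s/(s^2+1)+8/(s^2+4)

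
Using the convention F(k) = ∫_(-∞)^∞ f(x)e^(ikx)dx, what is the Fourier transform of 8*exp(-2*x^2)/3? 4*sqrt(2)*sqrt(pi)*exp(-k^2/8)/3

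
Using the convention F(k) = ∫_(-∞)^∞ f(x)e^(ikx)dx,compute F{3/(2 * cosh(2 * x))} 3 * pi/(4 * cosh(pi * k/4))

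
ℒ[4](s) 4/s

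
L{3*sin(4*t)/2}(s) 6/(s^2 + 16)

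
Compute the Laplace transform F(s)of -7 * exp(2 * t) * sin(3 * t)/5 -21/(5 * (s - 2)^2 + 45)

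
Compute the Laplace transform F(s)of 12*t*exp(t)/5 12/(5*(s - 1)^2)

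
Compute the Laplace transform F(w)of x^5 120/w^6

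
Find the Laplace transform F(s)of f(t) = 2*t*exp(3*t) 2/(s - 3)^2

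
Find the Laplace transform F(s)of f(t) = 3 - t 3/s - 1/s^2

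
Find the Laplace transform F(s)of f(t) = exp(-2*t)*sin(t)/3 1/(3*((s+2)^2+1))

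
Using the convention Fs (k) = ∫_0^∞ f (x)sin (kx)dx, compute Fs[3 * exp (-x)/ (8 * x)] 3 * atan (k)/8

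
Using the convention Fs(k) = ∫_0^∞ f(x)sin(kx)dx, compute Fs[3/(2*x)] 3*pi/4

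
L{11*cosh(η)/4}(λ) 11*λ/(4*(λ^2 - 1))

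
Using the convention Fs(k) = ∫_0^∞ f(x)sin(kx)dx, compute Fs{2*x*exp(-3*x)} 12*k/(k^2 + 9)^2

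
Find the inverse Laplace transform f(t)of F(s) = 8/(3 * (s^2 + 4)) 4 * sin(2 * t)/3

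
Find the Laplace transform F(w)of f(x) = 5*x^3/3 10/w^4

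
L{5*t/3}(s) 5/(3*s^2)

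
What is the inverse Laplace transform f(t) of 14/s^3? 7*t^2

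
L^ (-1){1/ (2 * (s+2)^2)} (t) t * exp (-2 * t)/2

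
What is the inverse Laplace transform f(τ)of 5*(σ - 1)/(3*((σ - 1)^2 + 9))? 5*exp(τ)*cos(3*τ)/3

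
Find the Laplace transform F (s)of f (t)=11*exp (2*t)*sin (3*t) 33/ ( (s - 2)^2+9)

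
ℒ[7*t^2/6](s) 7/ (3*s^3) 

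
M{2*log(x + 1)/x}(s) -2*pi*csc(pi*s)/(s - 1)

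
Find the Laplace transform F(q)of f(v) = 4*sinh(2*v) 8/(q^2-4)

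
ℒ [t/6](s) 1/(6*s^2)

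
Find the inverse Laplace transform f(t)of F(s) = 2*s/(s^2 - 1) 2*cosh(t)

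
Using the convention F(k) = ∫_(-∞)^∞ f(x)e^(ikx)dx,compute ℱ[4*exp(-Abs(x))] 8/(k^2 + 1)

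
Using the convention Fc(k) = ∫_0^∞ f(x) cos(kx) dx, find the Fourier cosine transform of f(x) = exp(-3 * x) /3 1/(k^2 + 9) 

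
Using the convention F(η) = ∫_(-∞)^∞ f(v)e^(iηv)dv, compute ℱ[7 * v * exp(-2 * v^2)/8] 7 * sqrt(2) * I * sqrt(pi) * η * exp(-η^2/8)/64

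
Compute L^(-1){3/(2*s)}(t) 3/2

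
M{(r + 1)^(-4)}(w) gamma(w)*gamma(4 - w)/6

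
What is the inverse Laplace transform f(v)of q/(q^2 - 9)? cosh(3*v)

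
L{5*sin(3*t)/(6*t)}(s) 5*atan(3/s)/6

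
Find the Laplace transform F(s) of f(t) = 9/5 9/(5 * s) 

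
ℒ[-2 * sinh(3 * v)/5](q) -6/(5 * q^2 - 45)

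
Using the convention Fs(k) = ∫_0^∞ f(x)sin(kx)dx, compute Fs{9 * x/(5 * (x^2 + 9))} 9 * pi * exp(-3 * k)/10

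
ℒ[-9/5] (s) -9/(5 * s)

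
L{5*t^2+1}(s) 1/s+10/s^3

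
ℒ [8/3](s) 8/(3*s)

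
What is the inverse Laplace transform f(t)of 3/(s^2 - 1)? 3*sinh(t)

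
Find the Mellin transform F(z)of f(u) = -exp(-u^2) -gamma(z/2)/2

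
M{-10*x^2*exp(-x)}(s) -10*gamma(s + 2)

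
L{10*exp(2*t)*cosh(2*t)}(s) 10*(s - 2)/(s*(s - 4))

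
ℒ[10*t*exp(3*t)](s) 10/(s - 3)^2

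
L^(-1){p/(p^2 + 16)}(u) cos(4*u)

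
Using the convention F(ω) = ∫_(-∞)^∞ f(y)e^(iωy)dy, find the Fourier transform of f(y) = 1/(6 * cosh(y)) pi/(6 * cosh(pi * ω/2))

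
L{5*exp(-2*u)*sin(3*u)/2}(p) 15/(2*((p + 2)^2 + 9))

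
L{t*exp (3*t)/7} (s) 1/ (7*(s - 3)^2)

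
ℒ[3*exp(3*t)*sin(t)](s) 3/((s - 3) ^2 + 1) 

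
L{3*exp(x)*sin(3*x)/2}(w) 9/(2*((w - 1)^2 + 9))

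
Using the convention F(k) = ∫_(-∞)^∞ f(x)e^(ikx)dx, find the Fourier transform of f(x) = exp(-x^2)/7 sqrt(pi) * exp(-k^2/4)/7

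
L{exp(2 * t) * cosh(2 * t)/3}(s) (s - 2)/(3 * s * (s - 4))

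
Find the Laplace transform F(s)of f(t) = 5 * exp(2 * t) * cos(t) 5 * (s - 2)/((s - 2)^2 + 1)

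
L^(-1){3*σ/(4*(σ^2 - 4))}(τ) 3*cosh(2*τ)/4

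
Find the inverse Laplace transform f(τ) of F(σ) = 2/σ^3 τ^2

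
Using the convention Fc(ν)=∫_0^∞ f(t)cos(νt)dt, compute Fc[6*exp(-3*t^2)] sqrt(3)*sqrt(pi)*exp(-ν^2/12)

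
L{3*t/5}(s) 3/(5*s^2)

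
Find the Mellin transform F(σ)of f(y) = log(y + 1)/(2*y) -pi*csc(pi*σ)/(2*σ - 2)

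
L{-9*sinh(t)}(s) -9/(s^2 - 1)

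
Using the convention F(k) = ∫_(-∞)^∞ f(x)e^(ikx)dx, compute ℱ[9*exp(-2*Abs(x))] 36/(k^2 + 4)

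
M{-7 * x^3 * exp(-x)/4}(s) -7 * gamma(s + 3)/4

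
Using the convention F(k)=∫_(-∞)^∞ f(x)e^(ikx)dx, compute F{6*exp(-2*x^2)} 3*sqrt(2)*sqrt(pi)*exp(-k^2/8)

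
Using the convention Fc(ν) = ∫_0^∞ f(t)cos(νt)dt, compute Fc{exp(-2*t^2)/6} sqrt(2)*sqrt(pi)*exp(-ν^2/8)/24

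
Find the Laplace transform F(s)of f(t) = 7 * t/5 7/(5 * s^2)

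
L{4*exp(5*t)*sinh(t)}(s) 4/((s - 5)^2 - 1)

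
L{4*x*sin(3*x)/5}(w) 24*w/(5*(w^2 + 9)^2)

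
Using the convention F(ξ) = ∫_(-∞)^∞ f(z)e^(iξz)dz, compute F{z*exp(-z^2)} I*sqrt(pi)*ξ*exp(-ξ^2/4)/2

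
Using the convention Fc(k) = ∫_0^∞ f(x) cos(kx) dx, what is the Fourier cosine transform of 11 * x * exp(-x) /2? 11 * (1 - k^2) /(2 * (k^2 + 1) ^2) 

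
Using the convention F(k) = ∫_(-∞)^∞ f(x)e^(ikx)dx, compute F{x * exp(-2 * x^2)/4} sqrt(2) * I * sqrt(pi) * k * exp(-k^2/8)/32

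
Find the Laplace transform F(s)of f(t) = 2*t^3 12/s^4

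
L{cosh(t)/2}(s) s/(2 * (s^2-1))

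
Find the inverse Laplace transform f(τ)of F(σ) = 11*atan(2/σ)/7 11*sin(2*τ)/(7*τ)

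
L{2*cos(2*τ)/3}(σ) 2*σ/(3*(σ^2 + 4))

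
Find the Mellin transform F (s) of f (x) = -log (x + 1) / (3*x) pi*csc (pi*s) / (3*(s - 1) ) 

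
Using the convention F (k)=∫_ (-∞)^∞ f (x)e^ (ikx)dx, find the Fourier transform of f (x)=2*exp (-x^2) 2*sqrt (pi)*exp (-k^2/4)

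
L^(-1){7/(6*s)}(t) 7/6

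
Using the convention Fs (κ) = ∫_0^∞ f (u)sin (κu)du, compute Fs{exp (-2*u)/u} atan (κ/2)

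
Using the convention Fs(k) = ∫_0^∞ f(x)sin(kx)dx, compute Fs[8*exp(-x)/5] 8*k/(5*(k^2 + 1))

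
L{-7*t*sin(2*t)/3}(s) -28*s/(3*(s^2 + 4)^2)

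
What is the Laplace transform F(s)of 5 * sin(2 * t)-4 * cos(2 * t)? 10/(s^2 + 4)-4 * s/(s^2 + 4)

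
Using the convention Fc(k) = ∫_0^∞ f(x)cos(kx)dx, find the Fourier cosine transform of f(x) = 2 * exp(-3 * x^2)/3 sqrt(3) * sqrt(pi) * exp(-k^2/12)/9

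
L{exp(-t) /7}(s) 1/(7*(s + 1) ) 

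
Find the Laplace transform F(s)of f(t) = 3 3/s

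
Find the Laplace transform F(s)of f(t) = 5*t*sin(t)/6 5*s/(3*(s^2 + 1)^2)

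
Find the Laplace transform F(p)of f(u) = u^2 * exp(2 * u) 2/(p - 2)^3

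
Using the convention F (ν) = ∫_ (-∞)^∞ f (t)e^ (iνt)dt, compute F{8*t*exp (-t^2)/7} 4*I*sqrt (pi)*ν*exp (-ν^2/4)/7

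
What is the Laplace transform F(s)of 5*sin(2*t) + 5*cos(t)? 10/(s^2 + 4) + 5*s/(s^2 + 1)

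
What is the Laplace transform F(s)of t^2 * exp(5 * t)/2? (s - 5)^(-3)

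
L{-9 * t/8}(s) -9/(8 * s^2)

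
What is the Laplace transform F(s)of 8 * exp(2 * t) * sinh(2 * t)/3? 16/(3 * s * (s - 4))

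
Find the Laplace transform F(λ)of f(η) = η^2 2/λ^3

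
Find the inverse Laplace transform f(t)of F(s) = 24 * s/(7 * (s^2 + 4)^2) 6 * t * sin(2 * t)/7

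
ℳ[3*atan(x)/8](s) -3*pi*sec(pi*s/2)/(16*s)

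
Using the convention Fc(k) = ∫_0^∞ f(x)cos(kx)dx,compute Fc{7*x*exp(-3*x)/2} 7*(9 - k^2)/(2*(k^2+9)^2)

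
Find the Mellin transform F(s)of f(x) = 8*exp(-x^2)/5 4*gamma(s/2)/5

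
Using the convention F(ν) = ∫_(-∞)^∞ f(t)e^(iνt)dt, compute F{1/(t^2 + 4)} pi*exp(-2*Abs(ν))/2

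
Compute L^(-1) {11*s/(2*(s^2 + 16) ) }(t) 11*cos(4*t) /2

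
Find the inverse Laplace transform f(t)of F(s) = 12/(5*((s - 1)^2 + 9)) 4*exp(t)*sin(3*t)/5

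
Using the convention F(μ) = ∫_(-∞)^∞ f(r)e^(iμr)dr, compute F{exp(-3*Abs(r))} 6/(μ^2 + 9)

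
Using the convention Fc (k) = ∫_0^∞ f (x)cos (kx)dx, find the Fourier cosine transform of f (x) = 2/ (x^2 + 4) pi*exp (-2*k)/2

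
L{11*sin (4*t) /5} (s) 44/ (5*(s^2+16) ) 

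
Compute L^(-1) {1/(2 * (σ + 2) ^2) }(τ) τ * exp(-2 * τ) /2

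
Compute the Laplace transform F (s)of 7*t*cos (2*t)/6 7*(s^2 - 4)/ (6*(s^2 + 4)^2)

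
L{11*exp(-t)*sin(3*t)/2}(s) 33/(2*((s + 1)^2 + 9))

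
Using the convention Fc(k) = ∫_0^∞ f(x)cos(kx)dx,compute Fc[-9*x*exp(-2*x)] 9*(k^2 - 4)/(k^2 + 4)^2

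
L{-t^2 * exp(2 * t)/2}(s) -1/(s - 2)^3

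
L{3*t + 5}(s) 3/s^2 + 5/s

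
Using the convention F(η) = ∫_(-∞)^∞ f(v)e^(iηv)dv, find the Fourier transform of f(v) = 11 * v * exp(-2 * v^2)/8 11 * sqrt(2) * I * sqrt(pi) * η * exp(-η^2/8)/64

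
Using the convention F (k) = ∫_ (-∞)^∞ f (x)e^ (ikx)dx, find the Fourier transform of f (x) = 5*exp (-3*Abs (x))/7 30/ (7*(k^2 + 9))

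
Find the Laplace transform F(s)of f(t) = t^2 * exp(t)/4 1/(2 * (s - 1)^3)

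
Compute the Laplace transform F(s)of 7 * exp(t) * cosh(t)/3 7 * (s - 1)/(3 * s * (s - 2))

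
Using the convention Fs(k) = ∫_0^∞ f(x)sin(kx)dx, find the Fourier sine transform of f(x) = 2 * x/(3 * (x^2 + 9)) pi * exp(-3 * k)/3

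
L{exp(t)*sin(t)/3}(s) 1/(3*((s - 1)^2 + 1))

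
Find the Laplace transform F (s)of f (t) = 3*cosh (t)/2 3*s/ (2*(s^2 - 1))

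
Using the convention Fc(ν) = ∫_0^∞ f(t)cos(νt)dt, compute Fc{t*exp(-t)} (1 - ν^2)/(ν^2 + 1)^2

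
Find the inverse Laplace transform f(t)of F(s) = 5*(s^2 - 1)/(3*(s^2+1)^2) 5*t*cos(t)/3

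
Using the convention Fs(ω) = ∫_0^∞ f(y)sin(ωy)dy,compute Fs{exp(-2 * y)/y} atan(ω/2)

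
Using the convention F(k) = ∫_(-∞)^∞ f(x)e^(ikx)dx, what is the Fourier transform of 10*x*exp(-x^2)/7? 5*I*sqrt(pi)*k*exp(-k^2/4)/7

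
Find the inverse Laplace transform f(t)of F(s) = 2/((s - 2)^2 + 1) 2*exp(2*t)*sin(t)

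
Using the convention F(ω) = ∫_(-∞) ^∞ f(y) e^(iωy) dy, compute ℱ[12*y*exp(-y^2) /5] 6*I*sqrt(pi)*ω*exp(-ω^2/4) /5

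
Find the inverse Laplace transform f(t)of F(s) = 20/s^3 10*t^2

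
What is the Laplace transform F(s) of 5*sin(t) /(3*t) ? 5*atan(1/s) /3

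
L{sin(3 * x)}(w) 3/(w^2 + 9)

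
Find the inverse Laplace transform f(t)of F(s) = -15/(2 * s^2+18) -5 * sin(3 * t)/2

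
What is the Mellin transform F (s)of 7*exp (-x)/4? 7*gamma (s)/4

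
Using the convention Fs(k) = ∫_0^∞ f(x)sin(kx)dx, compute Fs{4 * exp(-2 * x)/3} 4 * k/(3 * (k^2+4))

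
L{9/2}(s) 9/(2 * s)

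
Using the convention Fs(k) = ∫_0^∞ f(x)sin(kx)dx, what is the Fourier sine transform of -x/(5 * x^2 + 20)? -pi * exp(-2 * k)/10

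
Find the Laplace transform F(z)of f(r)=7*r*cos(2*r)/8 7*(z^2 - 4)/(8*(z^2+4)^2)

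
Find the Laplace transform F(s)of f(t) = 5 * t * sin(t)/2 5 * s/(s^2+1)^2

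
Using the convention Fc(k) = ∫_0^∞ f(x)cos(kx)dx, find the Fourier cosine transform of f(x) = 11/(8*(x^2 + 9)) 11*pi*exp(-3*k)/48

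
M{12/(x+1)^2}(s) -12*pi*(s - 1)/sin(pi*s)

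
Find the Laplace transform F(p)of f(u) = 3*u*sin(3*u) 18*p/(p^2 + 9)^2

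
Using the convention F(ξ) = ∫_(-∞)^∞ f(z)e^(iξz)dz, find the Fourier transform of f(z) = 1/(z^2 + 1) pi * exp(-Abs(ξ))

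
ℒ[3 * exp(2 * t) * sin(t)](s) 3/((s - 2)^2 + 1)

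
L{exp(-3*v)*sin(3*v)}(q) 3/((q + 3)^2 + 9)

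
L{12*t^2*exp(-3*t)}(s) 24/(s + 3)^3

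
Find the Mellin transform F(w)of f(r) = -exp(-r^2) -gamma(w/2)/2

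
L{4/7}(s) 4/(7*s)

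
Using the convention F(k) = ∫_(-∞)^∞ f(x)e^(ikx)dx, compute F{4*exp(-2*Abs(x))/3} 16/(3*(k^2 + 4))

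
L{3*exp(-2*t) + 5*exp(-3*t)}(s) 5/(s + 3) + 3/(s + 2)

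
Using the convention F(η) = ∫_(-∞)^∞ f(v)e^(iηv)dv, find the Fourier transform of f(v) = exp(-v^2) sqrt(pi)*exp(-η^2/4)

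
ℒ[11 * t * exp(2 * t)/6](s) 11/(6 * (s - 2)^2)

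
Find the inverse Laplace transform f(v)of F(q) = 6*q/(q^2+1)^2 3*v*sin(v)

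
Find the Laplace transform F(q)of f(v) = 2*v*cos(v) 2*(q^2 - 1)/(q^2 + 1)^2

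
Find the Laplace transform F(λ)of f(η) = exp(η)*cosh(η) (λ - 1)/(λ*(λ - 2))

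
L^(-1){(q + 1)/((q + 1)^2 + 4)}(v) exp(-v) * cos(2 * v)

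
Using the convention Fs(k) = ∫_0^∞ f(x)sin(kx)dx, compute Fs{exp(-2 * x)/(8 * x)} atan(k/2)/8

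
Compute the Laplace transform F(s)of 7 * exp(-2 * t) 7/(s + 2)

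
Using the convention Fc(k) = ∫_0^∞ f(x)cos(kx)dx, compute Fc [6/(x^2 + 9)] pi * exp(-3 * k)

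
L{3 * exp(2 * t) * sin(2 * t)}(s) 6/((s - 2)^2 + 4)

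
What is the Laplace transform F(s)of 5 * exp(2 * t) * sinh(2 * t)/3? 10/(3 * s * (s - 4))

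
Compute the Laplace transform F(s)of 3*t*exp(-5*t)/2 3/(2*(s + 5)^2)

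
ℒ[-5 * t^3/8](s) -15/(4 * s^4)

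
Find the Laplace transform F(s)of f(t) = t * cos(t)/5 (s^2 - 1)/(5 * (s^2+1)^2)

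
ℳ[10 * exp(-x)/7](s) 10 * gamma(s)/7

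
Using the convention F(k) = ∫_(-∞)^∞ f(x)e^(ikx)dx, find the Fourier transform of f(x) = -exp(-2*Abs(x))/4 -1/(k^2 + 4)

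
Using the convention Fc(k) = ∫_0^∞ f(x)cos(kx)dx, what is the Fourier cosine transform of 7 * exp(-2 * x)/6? 7/(3 * (k^2+4))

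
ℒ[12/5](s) 12/(5 * s)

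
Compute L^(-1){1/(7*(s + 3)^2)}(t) t*exp(-3*t)/7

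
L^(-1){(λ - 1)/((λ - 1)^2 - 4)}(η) exp(η)*cosh(2*η)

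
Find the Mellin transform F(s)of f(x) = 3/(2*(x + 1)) 3*pi*csc(pi*s)/2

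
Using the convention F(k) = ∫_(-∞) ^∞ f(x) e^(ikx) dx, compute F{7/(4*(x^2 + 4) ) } 7*pi*exp(-2*Abs(k) ) /8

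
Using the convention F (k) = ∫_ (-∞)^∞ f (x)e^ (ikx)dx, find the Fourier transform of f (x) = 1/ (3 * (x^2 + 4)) pi * exp (-2 * Abs (k))/6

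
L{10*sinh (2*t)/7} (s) 20/ (7*(s^2 - 4))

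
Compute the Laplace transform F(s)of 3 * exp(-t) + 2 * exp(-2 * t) 2/(s + 2) + 3/(s + 1)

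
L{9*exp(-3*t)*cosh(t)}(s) 9*(s + 3)/((s + 3)^2 - 1)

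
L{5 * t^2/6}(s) 5/(3 * s^3)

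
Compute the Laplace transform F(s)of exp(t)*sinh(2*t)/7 2/(7*((s - 1)^2 - 4))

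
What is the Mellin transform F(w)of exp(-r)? gamma(w)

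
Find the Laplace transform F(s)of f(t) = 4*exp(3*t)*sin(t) 4/((s - 3)^2 + 1)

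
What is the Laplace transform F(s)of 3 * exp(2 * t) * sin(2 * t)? 6/((s - 2)^2 + 4)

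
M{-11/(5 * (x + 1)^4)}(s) 11 * pi * (s - 3) * (s - 2) * (s - 1)/(30 * sin(pi * s))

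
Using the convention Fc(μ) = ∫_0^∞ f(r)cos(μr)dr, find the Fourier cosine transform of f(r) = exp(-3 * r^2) sqrt(3) * sqrt(pi) * exp(-μ^2/12)/6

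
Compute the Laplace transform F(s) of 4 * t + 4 4/s + 4/s^2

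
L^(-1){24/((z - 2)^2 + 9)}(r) 8 * exp(2 * r) * sin(3 * r)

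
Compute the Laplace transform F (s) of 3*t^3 18/s^4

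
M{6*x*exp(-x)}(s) 6*gamma(s + 1)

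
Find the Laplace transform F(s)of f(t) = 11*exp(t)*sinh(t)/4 11/(4*s*(s - 2))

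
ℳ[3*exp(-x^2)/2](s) 3*gamma(s/2)/4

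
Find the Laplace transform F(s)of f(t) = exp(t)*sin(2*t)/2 1/((s - 1)^2 + 4)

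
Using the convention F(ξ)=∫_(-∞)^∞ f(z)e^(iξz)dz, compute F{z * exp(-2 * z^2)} sqrt(2) * I * sqrt(pi) * ξ * exp(-ξ^2/8)/8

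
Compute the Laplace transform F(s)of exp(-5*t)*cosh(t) (s + 5)/((s + 5)^2 - 1)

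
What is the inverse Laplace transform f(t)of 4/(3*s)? 4/3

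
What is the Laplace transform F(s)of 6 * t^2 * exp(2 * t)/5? 12/(5 * (s - 2)^3)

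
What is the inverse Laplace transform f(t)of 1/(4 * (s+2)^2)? t * exp(-2 * t)/4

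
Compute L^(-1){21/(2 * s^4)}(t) 7 * t^3/4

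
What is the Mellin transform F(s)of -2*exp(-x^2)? -gamma(s/2)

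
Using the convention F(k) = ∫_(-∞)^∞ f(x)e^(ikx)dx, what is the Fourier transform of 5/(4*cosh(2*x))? 5*pi/(8*cosh(pi*k/4))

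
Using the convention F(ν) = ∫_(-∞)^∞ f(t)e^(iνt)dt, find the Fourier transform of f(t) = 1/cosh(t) pi/cosh(pi * ν/2)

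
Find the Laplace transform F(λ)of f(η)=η λ^(-2)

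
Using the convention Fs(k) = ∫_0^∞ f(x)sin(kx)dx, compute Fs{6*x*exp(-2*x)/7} 24*k/(7*(k^2 + 4)^2)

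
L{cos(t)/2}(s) s/(2*(s^2+1))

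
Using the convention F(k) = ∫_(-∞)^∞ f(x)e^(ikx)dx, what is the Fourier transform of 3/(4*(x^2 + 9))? pi*exp(-3*Abs(k))/4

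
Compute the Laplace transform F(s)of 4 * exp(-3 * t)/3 4/(3 * (s+3))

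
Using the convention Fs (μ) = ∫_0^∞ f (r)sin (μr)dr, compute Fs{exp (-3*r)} μ/ (μ^2 + 9)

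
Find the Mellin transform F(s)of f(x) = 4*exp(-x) 4*gamma(s)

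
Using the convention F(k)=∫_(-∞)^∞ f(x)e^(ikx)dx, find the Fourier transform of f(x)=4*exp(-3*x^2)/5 4*sqrt(3)*sqrt(pi)*exp(-k^2/12)/15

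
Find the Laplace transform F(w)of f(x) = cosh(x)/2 w/(2 * (w^2 - 1))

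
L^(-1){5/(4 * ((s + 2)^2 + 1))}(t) 5 * exp(-2 * t) * sin(t)/4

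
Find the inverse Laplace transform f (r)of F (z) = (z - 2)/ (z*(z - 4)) exp (2*r)*cosh (2*r)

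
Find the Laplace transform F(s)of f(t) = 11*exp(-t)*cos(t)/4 11*(s + 1)/(4*((s + 1)^2 + 1))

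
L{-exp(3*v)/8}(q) -1/(8*q - 24)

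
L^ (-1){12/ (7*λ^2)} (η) 12*η/7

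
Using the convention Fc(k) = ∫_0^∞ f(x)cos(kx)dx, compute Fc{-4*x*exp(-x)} 4*(k^2 - 1)/(k^2 + 1)^2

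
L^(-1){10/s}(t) 10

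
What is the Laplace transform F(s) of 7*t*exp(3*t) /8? 7/(8*(s - 3) ^2) 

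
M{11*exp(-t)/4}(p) 11*gamma(p)/4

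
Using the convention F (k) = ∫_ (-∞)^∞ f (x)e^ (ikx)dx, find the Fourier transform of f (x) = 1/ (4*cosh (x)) pi/ (4*cosh (pi*k/2))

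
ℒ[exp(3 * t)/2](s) 1/(2 * (s - 3))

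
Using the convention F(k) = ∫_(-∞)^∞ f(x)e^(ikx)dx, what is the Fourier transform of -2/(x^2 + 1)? -2 * pi * exp(-Abs(k))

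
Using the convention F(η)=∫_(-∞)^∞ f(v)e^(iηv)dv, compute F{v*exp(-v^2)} I*sqrt(pi)*η*exp(-η^2/4)/2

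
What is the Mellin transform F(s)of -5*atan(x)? 5*pi*sec(pi*s/2)/(2*s)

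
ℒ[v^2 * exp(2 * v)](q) 2/(q - 2)^3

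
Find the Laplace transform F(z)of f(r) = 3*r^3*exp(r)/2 9/(z - 1)^4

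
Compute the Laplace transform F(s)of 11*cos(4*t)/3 11*s/(3*(s^2 + 16))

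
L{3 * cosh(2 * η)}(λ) 3 * λ/(λ^2-4)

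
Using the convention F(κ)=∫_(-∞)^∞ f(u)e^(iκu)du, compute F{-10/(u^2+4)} -5 * pi * exp(-2 * Abs(κ))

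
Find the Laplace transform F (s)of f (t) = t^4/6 4/s^5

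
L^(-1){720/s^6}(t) 6 * t^5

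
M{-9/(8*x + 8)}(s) -9*pi*csc(pi*s)/8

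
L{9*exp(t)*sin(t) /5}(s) 9/(5*((s - 1) ^2 + 1) ) 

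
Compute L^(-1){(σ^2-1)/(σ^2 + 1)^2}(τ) τ * cos(τ)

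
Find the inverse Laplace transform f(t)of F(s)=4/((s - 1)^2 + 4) 2*exp(t)*sin(2*t)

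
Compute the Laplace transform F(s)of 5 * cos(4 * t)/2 5 * s/(2 * (s^2 + 16))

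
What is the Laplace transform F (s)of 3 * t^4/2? 36/s^5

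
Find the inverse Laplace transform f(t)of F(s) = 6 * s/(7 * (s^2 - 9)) 6 * cosh(3 * t)/7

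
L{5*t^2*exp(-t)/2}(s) 5/(s + 1)^3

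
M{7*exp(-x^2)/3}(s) 7*gamma(s/2)/6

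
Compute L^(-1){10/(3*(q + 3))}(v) 10*exp(-3*v)/3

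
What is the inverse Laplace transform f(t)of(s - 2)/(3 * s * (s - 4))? exp(2 * t) * cosh(2 * t)/3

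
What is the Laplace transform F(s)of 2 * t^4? 48/s^5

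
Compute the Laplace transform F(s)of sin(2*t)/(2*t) atan(2/s)/2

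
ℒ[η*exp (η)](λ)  (λ - 1)^ (-2)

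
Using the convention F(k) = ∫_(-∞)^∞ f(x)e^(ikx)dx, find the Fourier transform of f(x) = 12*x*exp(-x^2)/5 6*I*sqrt(pi)*k*exp(-k^2/4)/5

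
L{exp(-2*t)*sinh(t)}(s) 1/((s + 2)^2 - 1)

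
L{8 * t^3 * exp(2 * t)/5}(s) 48/(5 * (s - 2)^4)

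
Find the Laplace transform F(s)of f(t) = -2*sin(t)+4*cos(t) 4*s/(s^2+1) - 2/(s^2+1)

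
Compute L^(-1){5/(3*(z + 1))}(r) 5*exp(-r)/3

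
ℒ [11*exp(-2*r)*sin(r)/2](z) 11/(2*((z + 2)^2 + 1))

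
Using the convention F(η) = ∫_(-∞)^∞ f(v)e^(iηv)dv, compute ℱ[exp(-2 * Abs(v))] 4/(η^2 + 4)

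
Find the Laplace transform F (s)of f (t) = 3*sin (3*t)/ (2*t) 3*atan (3/s)/2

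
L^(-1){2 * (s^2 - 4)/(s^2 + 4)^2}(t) 2 * t * cos(2 * t)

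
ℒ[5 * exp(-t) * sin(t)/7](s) 5/(7 * ((s + 1)^2 + 1))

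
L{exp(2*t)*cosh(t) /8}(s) (s - 2) /(8*((s - 2) ^2-1) ) 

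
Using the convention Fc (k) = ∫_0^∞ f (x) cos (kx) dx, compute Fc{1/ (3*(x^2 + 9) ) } pi*exp (-3*k) /18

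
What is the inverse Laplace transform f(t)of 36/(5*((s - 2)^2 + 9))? 12*exp(2*t)*sin(3*t)/5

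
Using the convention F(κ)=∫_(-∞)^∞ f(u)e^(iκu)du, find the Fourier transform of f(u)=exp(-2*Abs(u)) 4/(κ^2 + 4)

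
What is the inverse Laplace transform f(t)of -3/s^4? -t^3/2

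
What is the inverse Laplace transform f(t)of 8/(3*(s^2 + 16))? 2*sin(4*t)/3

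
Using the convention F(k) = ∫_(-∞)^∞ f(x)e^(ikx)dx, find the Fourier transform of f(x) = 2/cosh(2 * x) pi/cosh(pi * k/4)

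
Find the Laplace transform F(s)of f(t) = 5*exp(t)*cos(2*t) 5*(s - 1)/((s - 1)^2+4)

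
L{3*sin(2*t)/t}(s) 3*atan(2/s)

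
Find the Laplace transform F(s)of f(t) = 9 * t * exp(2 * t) 9/(s - 2)^2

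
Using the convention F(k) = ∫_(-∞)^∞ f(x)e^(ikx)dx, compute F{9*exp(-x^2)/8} 9*sqrt(pi)*exp(-k^2/4)/8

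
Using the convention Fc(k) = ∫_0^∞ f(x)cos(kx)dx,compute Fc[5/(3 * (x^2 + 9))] 5 * pi * exp(-3 * k)/18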